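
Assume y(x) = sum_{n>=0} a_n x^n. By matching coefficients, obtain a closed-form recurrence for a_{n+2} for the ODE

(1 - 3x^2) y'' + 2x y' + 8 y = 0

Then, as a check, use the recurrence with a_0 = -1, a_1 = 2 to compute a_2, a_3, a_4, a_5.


Substitute y = sum_n a_n x^n.
(1 - 3 x^2) y'' contributes (n+2)(n+1) a_{n+2} - 3 n(n-1) a_n at x^n.
2 x y'(x) contributes 2 n a_n at x^n.
8 y(x) contributes 8 a_n at x^n.
Matching x^n: (n+2)(n+1) a_{n+2} + (-3 n(n-1) + 2 n + 8) a_n = 0.
Thus a_{n+2} = (3 n(n-1) - 2 n - 8) / ((n+1)(n+2)) * a_n.

Check with a_0 = -1, a_1 = 2 (apply the recurrence for n = 0, 1, 2, 3): a_0 = -1, a_1 = 2, a_2 = 4, a_3 = -10/3, a_4 = -2, a_5 = -2/3.

a_(n+2) = (3 n(n-1) - 2 n - 8) / ((n+1)(n+2)) * a_n; check: a_0 = -1, a_1 = 2, a_2 = 4, a_3 = -10/3, a_4 = -2, a_5 = -2/3


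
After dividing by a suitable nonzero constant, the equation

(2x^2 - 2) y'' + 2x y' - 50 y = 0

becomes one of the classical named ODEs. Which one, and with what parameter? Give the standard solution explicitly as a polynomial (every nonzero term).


All three coefficients share the factor -2; dividing through by -2 gives  (1 - x^2) y'' - x y' + 25 y = 0.
This matches the Chebyshev equation (1 - x^2) y'' - x y' + n^2 y = 0 (note the -x y' term, not -2x y') with n^2 = 25, so n = 5; the polynomial solution is T_5(x).
With y = sum_k a_k x^k, matching x^k gives (k+2)(k+1) a_{k+2} = (k^2 - n^2) a_k = (k - 5)(k + 5) a_k. The right side vanishes at k = 5, so the series with the parity of 5 terminates at degree 5.
Standard normalization: leading coefficient of T_n is 2^(n-1), so a_5 = 2^4 = 16. Work downward with a_k = (k+1)(k+2) a_{k+2} / ((k - 5)(k + 5)):
  a_3 = (4)(5)(16) / ((3 - 5)(3 + 5)) = 320/(-16) = -20
  a_1 = (2)(3)(-20) / ((1 - 5)(1 + 5)) = -120/(-24) = 5
Hence T_5(x) = 16 x^5 - 20 x^3 + 5 x.

T_5(x); series = 16 x^5 - 20 x^3 + 5 x


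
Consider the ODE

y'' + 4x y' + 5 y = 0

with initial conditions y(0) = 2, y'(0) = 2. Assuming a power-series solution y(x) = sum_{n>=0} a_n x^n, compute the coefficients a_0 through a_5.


Ansatz: y(x) = sum_{n>=0} a_n x^n, so y'(x) = sum_{n>=1} n a_n x^(n-1) and y''(x) = sum_{n>=2} n(n-1) a_n x^(n-2).
Substitute into P(x) y'' + Q(x) y' + R(x) y = 0 with P(x) = 1, Q(x) = 4x, R(x) = 5, and match powers of x.
Initial conditions: a_0 = 2, a_1 = 2.
Setting the coefficient of each power of x to zero and solving order by order (substituting the coefficients already found):
  x^0: 2 a_2 + 5 a_0 = 0  ->  2 a_2 = -5 a_0 = -10  ->  a_2 = -5
  x^1: 6 a_3 + 9 a_1 = 0  ->  6 a_3 = -9 a_1 = -18  ->  a_3 = -3
  x^2: 12 a_4 + 13 a_2 = 0  ->  12 a_4 = -13 a_2 = 65  ->  a_4 = 65/12
  x^3: 20 a_5 + 17 a_3 = 0  ->  20 a_5 = -17 a_3 = 51  ->  a_5 = 51/20
Truncated series: y(x) = 2 + 2 x - 5 x^2 - 3 x^3 + (65/12) x^4 + (51/20) x^5 + O(x^6).

a_0 = 2; a_1 = 2; a_2 = -5; a_3 = -3; a_4 = 65/12; a_5 = 51/20


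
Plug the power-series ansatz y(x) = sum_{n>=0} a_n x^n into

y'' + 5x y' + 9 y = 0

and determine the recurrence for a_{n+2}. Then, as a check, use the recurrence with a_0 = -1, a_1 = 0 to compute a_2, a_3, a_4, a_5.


Substitute y = sum_n a_n x^n.
y''(x) has coefficient (n+2)(n+1) a_{n+2} at x^n;
5 x y'(x) has coefficient 5 n a_n at x^n (shift);
9 y(x) has coefficient 9 a_n at x^n.
Matching x^n: (n+2)(n+1) a_{n+2} + (5n + 9) a_n = 0.
Thus a_{n+2} = (-5n - 9) / ((n+1)(n+2)) * a_n.

Check with a_0 = -1, a_1 = 0 (apply the recurrence for n = 0, 1, 2, 3): a_0 = -1, a_1 = 0, a_2 = 9/2, a_3 = 0, a_4 = -57/8, a_5 = 0.

a_(n+2) = (-5n - 9) / ((n+1)(n+2)) * a_n; check: a_0 = -1, a_1 = 0, a_2 = 9/2, a_3 = 0, a_4 = -57/8, a_5 = 0


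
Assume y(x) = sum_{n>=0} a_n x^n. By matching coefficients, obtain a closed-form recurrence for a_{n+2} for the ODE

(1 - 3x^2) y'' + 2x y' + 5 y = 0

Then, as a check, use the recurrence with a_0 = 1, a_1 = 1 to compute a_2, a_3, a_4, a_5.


Substitute y = sum_n a_n x^n.
(1 - 3 x^2) y'' contributes (n+2)(n+1) a_{n+2} - 3 n(n-1) a_n at x^n.
2 x y'(x) contributes 2 n a_n at x^n.
5 y(x) contributes 5 a_n at x^n.
Matching x^n: (n+2)(n+1) a_{n+2} + (-3 n(n-1) + 2 n + 5) a_n = 0.
Thus a_{n+2} = (3 n(n-1) - 2 n - 5) / ((n+1)(n+2)) * a_n.

Check with a_0 = 1, a_1 = 1 (apply the recurrence for n = 0, 1, 2, 3): a_0 = 1, a_1 = 1, a_2 = -5/2, a_3 = -7/6, a_4 = 5/8, a_5 = -49/120.

a_(n+2) = (3 n(n-1) - 2 n - 5) / ((n+1)(n+2)) * a_n; check: a_0 = 1, a_1 = 1, a_2 = -5/2, a_3 = -7/6, a_4 = 5/8, a_5 = -49/120


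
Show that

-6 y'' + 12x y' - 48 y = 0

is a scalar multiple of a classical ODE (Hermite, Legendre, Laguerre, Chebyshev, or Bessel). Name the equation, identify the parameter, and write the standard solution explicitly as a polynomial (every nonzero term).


All three coefficients share the factor -6; dividing through by -6 gives  y'' - 2x y' + 8 y = 0.
This matches the Hermite equation y'' - 2x y' + 2n y = 0 with 2n = 8, so n = 4; the polynomial solution is H_4(x).
With y = sum_k a_k x^k, matching x^k gives (k+2)(k+1) a_{k+2} = 2(k - n) a_k = 2(k - 4) a_k. The right side vanishes at k = 4, so the series with the parity of 4 terminates at degree 4.
Standard normalization: leading coefficient of H_n is 2^n, so a_4 = 2^4 = 16. Work downward with a_k = (k+1)(k+2) a_{k+2} / (2(k - n)):
  a_2 = (3)(4)(16) / (2(2 - 4)) = 192/(-4) = -48
  a_0 = (1)(2)(-48) / (2(0 - 4)) = -96/(-8) = 12
Hence H_4(x) = 16 x^4 - 48 x^2 + 12.

H_4(x); series = 16 x^4 - 48 x^2 + 12


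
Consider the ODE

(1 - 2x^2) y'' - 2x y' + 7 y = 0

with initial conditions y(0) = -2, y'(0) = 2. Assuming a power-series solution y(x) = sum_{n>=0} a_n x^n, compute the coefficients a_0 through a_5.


Ansatz: y(x) = sum_{n>=0} a_n x^n, so y'(x) = sum_{n>=1} n a_n x^(n-1) and y''(x) = sum_{n>=2} n(n-1) a_n x^(n-2).
Substitute into P(x) y'' + Q(x) y' + R(x) y = 0 with P(x) = 1 - 2x^2, Q(x) = -2x, R(x) = 7, and match powers of x.
Initial conditions: a_0 = -2, a_1 = 2.
Setting the coefficient of each power of x to zero and solving order by order (substituting the coefficients already found):
  x^0: 2 a_2 + 7 a_0 = 0  ->  2 a_2 = -7 a_0 = 14  ->  a_2 = 7
  x^1: 6 a_3 + 5 a_1 = 0  ->  6 a_3 = -5 a_1 = -10  ->  a_3 = -5/3
  x^2: 12 a_4 - a_2 = 0  ->  12 a_4 = a_2 = 7  ->  a_4 = 7/12
  x^3: 20 a_5 - 11 a_3 = 0  ->  20 a_5 = 11 a_3 = -55/3  ->  a_5 = -11/12
Truncated series: y(x) = -2 + 2 x + 7 x^2 - (5/3) x^3 + (7/12) x^4 - (11/12) x^5 + O(x^6).

a_0 = -2; a_1 = 2; a_2 = 7; a_3 = -5/3; a_4 = 7/12; a_5 = -11/12


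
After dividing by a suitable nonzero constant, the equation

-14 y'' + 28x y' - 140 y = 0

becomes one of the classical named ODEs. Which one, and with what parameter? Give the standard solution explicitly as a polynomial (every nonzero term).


All three coefficients share the factor -14; dividing through by -14 gives  y'' - 2x y' + 10 y = 0.
This matches the Hermite equation y'' - 2x y' + 2n y = 0 with 2n = 10, so n = 5; the polynomial solution is H_5(x).
With y = sum_k a_k x^k, matching x^k gives (k+2)(k+1) a_{k+2} = 2(k - n) a_k = 2(k - 5) a_k. The right side vanishes at k = 5, so the series with the parity of 5 terminates at degree 5.
Standard normalization: leading coefficient of H_n is 2^n, so a_5 = 2^5 = 32. Work downward with a_k = (k+1)(k+2) a_{k+2} / (2(k - n)):
  a_3 = (4)(5)(32) / (2(3 - 5)) = 640/(-4) = -160
  a_1 = (2)(3)(-160) / (2(1 - 5)) = -960/(-8) = 120
Hence H_5(x) = 32 x^5 - 160 x^3 + 120 x.

H_5(x); series = 32 x^5 - 160 x^3 + 120 x


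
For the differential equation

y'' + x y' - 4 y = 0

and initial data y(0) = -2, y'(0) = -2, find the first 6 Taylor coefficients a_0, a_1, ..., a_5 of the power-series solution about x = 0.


Ansatz: y(x) = sum_{n>=0} a_n x^n, so y'(x) = sum_{n>=1} n a_n x^(n-1) and y''(x) = sum_{n>=2} n(n-1) a_n x^(n-2).
Substitute into P(x) y'' + Q(x) y' + R(x) y = 0 with P(x) = 1, Q(x) = x, R(x) = -4, and match powers of x.
Initial conditions: a_0 = -2, a_1 = -2.
Setting the coefficient of each power of x to zero and solving order by order (substituting the coefficients already found):
  x^0: 2 a_2 - 4 a_0 = 0  ->  2 a_2 = 4 a_0 = -8  ->  a_2 = -4
  x^1: 6 a_3 - 3 a_1 = 0  ->  6 a_3 = 3 a_1 = -6  ->  a_3 = -1
  x^2: 12 a_4 - 2 a_2 = 0  ->  12 a_4 = 2 a_2 = -8  ->  a_4 = -2/3
  x^3: 20 a_5 - a_3 = 0  ->  20 a_5 = a_3 = -1  ->  a_5 = -1/20
Truncated series: y(x) = -2 - 2 x - 4 x^2 - x^3 - (2/3) x^4 - (1/20) x^5 + O(x^6).

a_0 = -2; a_1 = -2; a_2 = -4; a_3 = -1; a_4 = -2/3; a_5 = -1/20


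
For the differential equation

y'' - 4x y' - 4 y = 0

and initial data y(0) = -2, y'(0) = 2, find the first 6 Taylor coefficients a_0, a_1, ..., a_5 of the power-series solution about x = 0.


Ansatz: y(x) = sum_{n>=0} a_n x^n, so y'(x) = sum_{n>=1} n a_n x^(n-1) and y''(x) = sum_{n>=2} n(n-1) a_n x^(n-2).
Substitute into P(x) y'' + Q(x) y' + R(x) y = 0 with P(x) = 1, Q(x) = -4x, R(x) = -4, and match powers of x.
Initial conditions: a_0 = -2, a_1 = 2.
Setting the coefficient of each power of x to zero and solving order by order (substituting the coefficients already found):
  x^0: 2 a_2 - 4 a_0 = 0  ->  2 a_2 = 4 a_0 = -8  ->  a_2 = -4
  x^1: 6 a_3 - 8 a_1 = 0  ->  6 a_3 = 8 a_1 = 16  ->  a_3 = 8/3
  x^2: 12 a_4 - 12 a_2 = 0  ->  12 a_4 = 12 a_2 = -48  ->  a_4 = -4
  x^3: 20 a_5 - 16 a_3 = 0  ->  20 a_5 = 16 a_3 = 128/3  ->  a_5 = 32/15
Truncated series: y(x) = -2 + 2 x - 4 x^2 + (8/3) x^3 - 4 x^4 + (32/15) x^5 + O(x^6).

a_0 = -2; a_1 = 2; a_2 = -4; a_3 = 8/3; a_4 = -4; a_5 = 32/15


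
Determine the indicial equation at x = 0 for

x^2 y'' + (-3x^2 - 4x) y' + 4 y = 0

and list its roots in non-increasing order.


Divide by x^2 to reach normal form y'' + P_1(x) y' + P_2(x) y = 0 with P_1(x) = -3 - 4/x and P_2(x) = 4/x^2.
x = 0 is a singular point because the y'-coefficient -3 - 4/x has a pole at x = 0 and the y-coefficient 4/x^2 has a pole at x = 0.
It is a regular singular point because x P_1(x) = p(x) = -3x - 4 and x^2 P_2(x) = q(x) = 4 are polynomials, hence analytic at x = 0.
p(0) = -4,  q(0) = 4.
Indicial equation: r(r-1) + p(0) r + q(0) = 0, i.e. r^2 + (p(0) - 1) r + q(0) = 0, i.e. r^2 - 5 r + 4 = 0.
Discriminant: (-5)^2 - 4(4) = 9, so r = (5 ± 3)/2.
Solving: r_1 = 4, r_2 = 1.

indicial: r^2 - 5 r + 4 = 0; roots r_1 = 4, r_2 = 1


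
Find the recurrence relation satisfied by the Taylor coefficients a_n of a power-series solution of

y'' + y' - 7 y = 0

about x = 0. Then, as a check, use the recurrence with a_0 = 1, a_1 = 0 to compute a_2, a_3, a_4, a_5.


Substitute y = sum_n a_n x^n.
y''(x) has coefficient (n+2)(n+1) a_{n+2} at x^n;
y'(x) has coefficient (n+1) a_{n+1} at x^n;
-7 y(x) has coefficient -7 a_n at x^n.
Matching x^n: (n+2)(n+1) a_{n+2} + (n+1) a_{n+1} - 7 a_n = 0.
Thus a_{n+2} = [-(n+1) a_{n+1} + 7 a_n] / ((n+1)(n+2)).

Check with a_0 = 1, a_1 = 0 (apply the recurrence for n = 0, 1, 2, 3): a_0 = 1, a_1 = 0, a_2 = 7/2, a_3 = -7/6, a_4 = 7/3, a_5 = -7/8.

a_(n+2) = [-(n+1) a_(n+1) + 7 a_n] / ((n+1)(n+2)); check: a_0 = 1, a_1 = 0, a_2 = 7/2, a_3 = -7/6, a_4 = 7/3, a_5 = -7/8


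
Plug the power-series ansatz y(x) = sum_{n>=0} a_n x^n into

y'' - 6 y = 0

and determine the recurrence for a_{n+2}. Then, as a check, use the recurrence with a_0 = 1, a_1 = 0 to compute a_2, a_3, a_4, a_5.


Substitute y = sum_n a_n x^n into y'' + (const) y = 0.
y''(x) = sum_{n>=0} (n+2)(n+1) a_{n+2} x^n.
The ODE becomes sum_n [(n+2)(n+1) a_{n+2} - 6 a_n] x^n = 0.
Setting each coefficient to zero gives the recurrence:
  (n+2)(n+1) a_{n+2} - 6 a_n = 0,
  a_{n+2} = 6 / ((n+1)(n+2)) a_n.

Check with a_0 = 1, a_1 = 0 (apply the recurrence for n = 0, 1, 2, 3): a_0 = 1, a_1 = 0, a_2 = 3, a_3 = 0, a_4 = 3/2, a_5 = 0.

a_{n+2} = 6/((n+1)(n+2)) * a_n; check: a_0 = 1, a_1 = 0, a_2 = 3, a_3 = 0, a_4 = 3/2, a_5 = 0


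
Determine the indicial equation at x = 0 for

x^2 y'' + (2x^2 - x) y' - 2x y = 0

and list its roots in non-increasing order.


Divide by x^2 to reach normal form y'' + P_1(x) y' + P_2(x) y = 0 with P_1(x) = 2 - 1/x and P_2(x) = -2/x.
x = 0 is a singular point because the y'-coefficient 2 - 1/x has a pole at x = 0 and the y-coefficient -2/x has a pole at x = 0.
It is a regular singular point because x P_1(x) = p(x) = 2x - 1 and x^2 P_2(x) = q(x) = -2x are polynomials, hence analytic at x = 0.
p(0) = -1,  q(0) = 0.
Indicial equation: r(r-1) + p(0) r + q(0) = 0, i.e. r^2 + (p(0) - 1) r + q(0) = 0, i.e. r^2 - 2 r = 0.
Discriminant: (-2)^2 - 4(0) = 4, so r = (2 ± 2)/2.
Solving: r_1 = 2, r_2 = 0.

indicial: r^2 - 2 r = 0; roots r_1 = 2, r_2 = 0


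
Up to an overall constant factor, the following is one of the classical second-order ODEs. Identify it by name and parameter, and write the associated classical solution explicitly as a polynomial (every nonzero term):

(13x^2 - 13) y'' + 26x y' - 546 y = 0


All three coefficients share the factor -13; dividing through by -13 gives  (1 - x^2) y'' - 2x y' + 42 y = 0.
This matches the Legendre equation (1 - x^2) y'' - 2x y' + n(n+1) y = 0 (note the -2x y' term) with n(n+1) = 42, so n = 6; the polynomial solution is P_6(x).
With y = sum_k a_k x^k, matching x^k gives (k+2)(k+1) a_{k+2} = [k(k+1) - n(n+1)] a_k = (k - 6)(k + 7) a_k. The right side vanishes at k = 6, so the series with the parity of 6 terminates at degree 6.
Standard normalization (P_n(1) = 1): leading coefficient (2n)!/(2^n (n!)^2) = 479001600/(64*518400) = 231/16, so a_6 = 231/16. Work downward with a_k = (k+1)(k+2) a_{k+2} / ((k - 6)(k + 7)):
  a_4 = (5)(6)(231/16) / ((4 - 6)(4 + 7)) = (3465/8)/(-22) = -315/16
  a_2 = (3)(4)(-315/16) / ((2 - 6)(2 + 7)) = (-945/4)/(-36) = 105/16
  a_0 = (1)(2)(105/16) / ((0 - 6)(0 + 7)) = (105/8)/(-42) = -5/16
Hence P_6(x) = 231 x^6/16 - 315 x^4/16 + 105 x^2/16 - 5/16.

P_6(x); series = 231 x^6/16 - 315 x^4/16 + 105 x^2/16 - 5/16


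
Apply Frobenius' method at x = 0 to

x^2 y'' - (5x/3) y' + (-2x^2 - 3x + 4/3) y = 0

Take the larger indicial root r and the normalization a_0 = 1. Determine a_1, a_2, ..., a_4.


Write in Frobenius form y'' + (p(x)/x) y' + (q(x)/x^2) y = 0:
  p(x) = -5/3,  q(x) = -2x^2 - 3x + 4/3.
Indicial equation: r(r-1) + (-5/3) r + (4/3) = 0 -> roots r_1 = 2, r_2 = 2/3.
Take r = r_1 = 2. Let y(x) = x^r sum_{n>=0} a_n x^n with a_0 = 1.
Substitute y = x^r sum a_n x^n and match x^{r+n}. The recurrence is
  D(n) a_n - 3 a_{n-1} - 2 a_{n-2} = 0,  where D(n) = (r+n)(r+n-1) + (-5/3)(r+n) + (4/3).
  a_n = [3 a_{n-1} + 2 a_{n-2}] / D(n).
Since the indicial polynomial factors as (r - r_1)(r - r_2), D(n) = (r_1 + n - r_1)(r_1 + n - r_2) = n(n + 4/3).
Evaluating step by step (a_0 = 1):
  n = 1: D(1) = 1(1 + 4/3) = 7/3; numerator = 3(1) = 3; a_1 = (3)/(7/3) = 9/7
  n = 2: D(2) = 2(2 + 4/3) = 20/3; numerator = 3(9/7) + 2(1) = 41/7; a_2 = (41/7)/(20/3) = 123/140
  n = 3: D(3) = 3(3 + 4/3) = 13; numerator = 3(123/140) + 2(9/7) = 729/140; a_3 = (729/140)/(13) = 729/1820
  n = 4: D(4) = 4(4 + 4/3) = 64/3; numerator = 3(729/1820) + 2(123/140) = 1077/364; a_4 = (1077/364)/(64/3) = 3231/23296

r = 2; a_0 = 1; a_1 = 9/7; a_2 = 123/140; a_3 = 729/1820; a_4 = 3231/23296


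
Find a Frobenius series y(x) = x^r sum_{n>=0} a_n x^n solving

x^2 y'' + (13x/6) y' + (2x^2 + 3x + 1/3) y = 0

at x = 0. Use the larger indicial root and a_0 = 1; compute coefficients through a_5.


Write in Frobenius form y'' + (p(x)/x) y' + (q(x)/x^2) y = 0:
  p(x) = 13/6,  q(x) = 2x^2 + 3x + 1/3.
Indicial equation: r(r-1) + (13/6) r + (1/3) = 0 -> roots r_1 = -1/2, r_2 = -2/3.
Take r = r_1 = -1/2. Let y(x) = x^r sum_{n>=0} a_n x^n with a_0 = 1.
Substitute y = x^r sum a_n x^n and match x^{r+n}. The recurrence is
  D(n) a_n + 3 a_{n-1} + 2 a_{n-2} = 0,  where D(n) = (r+n)(r+n-1) + (13/6)(r+n) + (1/3).
  a_n = [-3 a_{n-1} - 2 a_{n-2}] / D(n).
Since the indicial polynomial factors as (r - r_1)(r - r_2), D(n) = (r_1 + n - r_1)(r_1 + n - r_2) = n(n + 1/6).
Evaluating step by step (a_0 = 1):
  n = 1: D(1) = 1(1 + 1/6) = 7/6; numerator = -3(1) = -3; a_1 = (-3)/(7/6) = -18/7
  n = 2: D(2) = 2(2 + 1/6) = 13/3; numerator = -3(-18/7) - 2(1) = 40/7; a_2 = (40/7)/(13/3) = 120/91
  n = 3: D(3) = 3(3 + 1/6) = 19/2; numerator = -3(120/91) - 2(-18/7) = 108/91; a_3 = (108/91)/(19/2) = 216/1729
  n = 4: D(4) = 4(4 + 1/6) = 50/3; numerator = -3(216/1729) - 2(120/91) = -744/247; a_4 = (-744/247)/(50/3) = -1116/6175
  n = 5: D(5) = 5(5 + 1/6) = 155/6; numerator = -3(-1116/6175) - 2(216/1729) = 972/3325; a_5 = (972/3325)/(155/6) = 5832/515375

r = -1/2; a_0 = 1; a_1 = -18/7; a_2 = 120/91; a_3 = 216/1729; a_4 = -1116/6175; a_5 = 5832/515375


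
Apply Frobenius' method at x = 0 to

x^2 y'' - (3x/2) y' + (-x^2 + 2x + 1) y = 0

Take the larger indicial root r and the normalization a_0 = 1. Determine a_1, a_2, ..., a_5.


Write in Frobenius form y'' + (p(x)/x) y' + (q(x)/x^2) y = 0:
  p(x) = -3/2,  q(x) = -x^2 + 2x + 1.
Indicial equation: r(r-1) + (-3/2) r + (1) = 0 -> roots r_1 = 2, r_2 = 1/2.
Take r = r_1 = 2. Let y(x) = x^r sum_{n>=0} a_n x^n with a_0 = 1.
Substitute y = x^r sum a_n x^n and match x^{r+n}. The recurrence is
  D(n) a_n + 2 a_{n-1} - 1 a_{n-2} = 0,  where D(n) = (r+n)(r+n-1) + (-3/2)(r+n) + (1).
  a_n = [-2 a_{n-1} + 1 a_{n-2}] / D(n).
Since the indicial polynomial factors as (r - r_1)(r - r_2), D(n) = (r_1 + n - r_1)(r_1 + n - r_2) = n(n + 3/2).
Evaluating step by step (a_0 = 1):
  n = 1: D(1) = 1(1 + 3/2) = 5/2; numerator = -2(1) = -2; a_1 = (-2)/(5/2) = -4/5
  n = 2: D(2) = 2(2 + 3/2) = 7; numerator = -2(-4/5) + 1(1) = 13/5; a_2 = (13/5)/(7) = 13/35
  n = 3: D(3) = 3(3 + 3/2) = 27/2; numerator = -2(13/35) + 1(-4/5) = -54/35; a_3 = (-54/35)/(27/2) = -4/35
  n = 4: D(4) = 4(4 + 3/2) = 22; numerator = -2(-4/35) + 1(13/35) = 3/5; a_4 = (3/5)/(22) = 3/110
  n = 5: D(5) = 5(5 + 3/2) = 65/2; numerator = -2(3/110) + 1(-4/35) = -13/77; a_5 = (-13/77)/(65/2) = -2/385

r = 2; a_0 = 1; a_1 = -4/5; a_2 = 13/35; a_3 = -4/35; a_4 = 3/110; a_5 = -2/385


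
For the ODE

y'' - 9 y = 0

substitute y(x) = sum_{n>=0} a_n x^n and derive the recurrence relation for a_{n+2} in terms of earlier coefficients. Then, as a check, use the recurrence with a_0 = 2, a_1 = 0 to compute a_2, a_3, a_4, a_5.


Substitute y = sum_n a_n x^n into y'' + (const) y = 0.
y''(x) = sum_{n>=0} (n+2)(n+1) a_{n+2} x^n.
The ODE becomes sum_n [(n+2)(n+1) a_{n+2} - 9 a_n] x^n = 0.
Setting each coefficient to zero gives the recurrence:
  (n+2)(n+1) a_{n+2} - 9 a_n = 0,
  a_{n+2} = 9 / ((n+1)(n+2)) a_n.

Check with a_0 = 2, a_1 = 0 (apply the recurrence for n = 0, 1, 2, 3): a_0 = 2, a_1 = 0, a_2 = 9, a_3 = 0, a_4 = 27/4, a_5 = 0.

a_{n+2} = 9/((n+1)(n+2)) * a_n; check: a_0 = 2, a_1 = 0, a_2 = 9, a_3 = 0, a_4 = 27/4, a_5 = 0


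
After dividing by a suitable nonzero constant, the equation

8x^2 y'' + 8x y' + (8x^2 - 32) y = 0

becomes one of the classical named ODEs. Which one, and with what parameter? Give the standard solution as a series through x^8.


All three coefficients share the factor 8; dividing through by 8 gives  x^2 y'' + x y' + (x^2 - 4) y = 0.
This matches the Bessel equation x^2 y'' + x y' + (x^2 - nu^2) y = 0 with nu^2 = 4, so nu = 2; the solution bounded at x = 0 is J_2(x).
Frobenius at x = 0: indicial roots ±nu; for r = nu the recurrence k(k + 2nu) c_k = -c_{k-2} gives the standard series J_nu(x) = sum_{k>=0} (-1)^k / (k! (k+nu)!) (x/2)^(2k+nu). Evaluate the first 4 terms:
  k = 0: (-1)^0 / (0! * 2! * 2^2) x^2 = 1/(1*2*4) x^2 = (1/8) x^2
  k = 1: (-1)^1 / (1! * 3! * 2^4) x^4 = -1/(1*6*16) x^4 = (-1/96) x^4
  k = 2: (-1)^2 / (2! * 4! * 2^6) x^6 = 1/(2*24*64) x^6 = (1/3072) x^6
  k = 3: (-1)^3 / (3! * 5! * 2^8) x^8 = -1/(6*120*256) x^8 = (-1/184320) x^8
Hence J_2(x) = -x^8/184320 + x^6/3072 - x^4/96 + x^2/8 + ....

J_2(x); series = -x^8/184320 + x^6/3072 - x^4/96 + x^2/8


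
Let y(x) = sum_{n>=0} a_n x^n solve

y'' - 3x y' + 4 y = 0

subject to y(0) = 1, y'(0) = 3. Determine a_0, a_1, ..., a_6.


Ansatz: y(x) = sum_{n>=0} a_n x^n, so y'(x) = sum_{n>=1} n a_n x^(n-1) and y''(x) = sum_{n>=2} n(n-1) a_n x^(n-2).
Substitute into P(x) y'' + Q(x) y' + R(x) y = 0 with P(x) = 1, Q(x) = -3x, R(x) = 4, and match powers of x.
Initial conditions: a_0 = 1, a_1 = 3.
Setting the coefficient of each power of x to zero and solving order by order (substituting the coefficients already found):
  x^0: 2 a_2 + 4 a_0 = 0  ->  2 a_2 = -4 a_0 = -4  ->  a_2 = -2
  x^1: 6 a_3 + a_1 = 0  ->  6 a_3 = -a_1 = -3  ->  a_3 = -1/2
  x^2: 12 a_4 - 2 a_2 = 0  ->  12 a_4 = 2 a_2 = -4  ->  a_4 = -1/3
  x^3: 20 a_5 - 5 a_3 = 0  ->  20 a_5 = 5 a_3 = -5/2  ->  a_5 = -1/8
  x^4: 30 a_6 - 8 a_4 = 0  ->  30 a_6 = 8 a_4 = -8/3  ->  a_6 = -4/45
Truncated series: y(x) = 1 + 3 x - 2 x^2 - (1/2) x^3 - (1/3) x^4 - (1/8) x^5 - (4/45) x^6 + O(x^7).

a_0 = 1; a_1 = 3; a_2 = -2; a_3 = -1/2; a_4 = -1/3; a_5 = -1/8; a_6 = -4/45


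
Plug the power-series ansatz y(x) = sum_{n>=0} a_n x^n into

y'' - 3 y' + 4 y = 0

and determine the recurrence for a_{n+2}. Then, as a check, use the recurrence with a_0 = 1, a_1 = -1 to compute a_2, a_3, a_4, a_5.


Substitute y = sum_n a_n x^n.
y''(x) has coefficient (n+2)(n+1) a_{n+2} at x^n;
-3 y'(x) has coefficient -3 (n+1) a_{n+1} at x^n;
4 y(x) has coefficient 4 a_n at x^n.
Matching x^n: (n+2)(n+1) a_{n+2} - 3 (n+1) a_{n+1} + 4 a_n = 0.
Thus a_{n+2} = [3 (n+1) a_{n+1} - 4 a_n] / ((n+1)(n+2)).

Check with a_0 = 1, a_1 = -1 (apply the recurrence for n = 0, 1, 2, 3): a_0 = 1, a_1 = -1, a_2 = -7/2, a_3 = -17/6, a_4 = -23/24, a_5 = -1/120.

a_(n+2) = [3 (n+1) a_(n+1) - 4 a_n] / ((n+1)(n+2)); check: a_0 = 1, a_1 = -1, a_2 = -7/2, a_3 = -17/6, a_4 = -23/24, a_5 = -1/120


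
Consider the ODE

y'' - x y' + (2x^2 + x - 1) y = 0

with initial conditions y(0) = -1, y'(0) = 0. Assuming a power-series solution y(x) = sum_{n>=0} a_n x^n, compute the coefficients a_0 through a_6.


Ansatz: y(x) = sum_{n>=0} a_n x^n, so y'(x) = sum_{n>=1} n a_n x^(n-1) and y''(x) = sum_{n>=2} n(n-1) a_n x^(n-2).
Substitute into P(x) y'' + Q(x) y' + R(x) y = 0 with P(x) = 1, Q(x) = -x, R(x) = 2x^2 + x - 1, and match powers of x.
Initial conditions: a_0 = -1, a_1 = 0.
Setting the coefficient of each power of x to zero and solving order by order (substituting the coefficients already found):
  x^0: 2 a_2 - a_0 = 0  ->  2 a_2 = a_0 = -1  ->  a_2 = -1/2
  x^1: 6 a_3 - 2 a_1 + a_0 = 0  ->  6 a_3 = 2 a_1 - a_0 = 1  ->  a_3 = 1/6
  x^2: 12 a_4 - 3 a_2 + a_1 + 2 a_0 = 0  ->  12 a_4 = 3 a_2 - a_1 - 2 a_0 = 1/2  ->  a_4 = 1/24
  x^3: 20 a_5 - 4 a_3 + a_2 + 2 a_1 = 0  ->  20 a_5 = 4 a_3 - a_2 - 2 a_1 = 7/6  ->  a_5 = 7/120
  x^4: 30 a_6 - 5 a_4 + a_3 + 2 a_2 = 0  ->  30 a_6 = 5 a_4 - a_3 - 2 a_2 = 25/24  ->  a_6 = 5/144
Truncated series: y(x) = -1 - (1/2) x^2 + (1/6) x^3 + (1/24) x^4 + (7/120) x^5 + (5/144) x^6 + O(x^7).

a_0 = -1; a_1 = 0; a_2 = -1/2; a_3 = 1/6; a_4 = 1/24; a_5 = 7/120; a_6 = 5/144


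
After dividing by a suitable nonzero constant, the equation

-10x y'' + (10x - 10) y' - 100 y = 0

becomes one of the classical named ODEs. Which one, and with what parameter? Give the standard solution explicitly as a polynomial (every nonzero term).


All three coefficients share the factor -10; dividing through by -10 gives  x y'' + (1 - x) y' + 10 y = 0.
This matches the Laguerre equation x y'' + (1 - x) y' + n y = 0 with n = 10; the polynomial solution is L_10(x).
With y = sum_k a_k x^k, matching x^k gives (k+1)k a_{k+1} + (k+1) a_{k+1} - k a_k + n a_k = 0, i.e. (k+1)^2 a_{k+1} = (k - n) a_k = (k - 10) a_k. The right side vanishes at k = 10, so the series terminates at degree 10.
Standard normalization L_n(0) = 1 gives a_0 = 1. Work upward with a_{k+1} = (k - 10) a_k / (k+1)^2:
  a_1 = (0 - 10)(1) / 1^2 = -10/1 = -10
  a_2 = (1 - 10)(-10) / 2^2 = 90/4 = 45/2
  a_3 = (2 - 10)(45/2) / 3^2 = -180/9 = -20
  a_4 = (3 - 10)(-20) / 4^2 = 140/16 = 35/4
  a_5 = (4 - 10)(35/4) / 5^2 = (-105/2)/25 = -21/10
  a_6 = (5 - 10)(-21/10) / 6^2 = (21/2)/36 = 7/24
  a_7 = (6 - 10)(7/24) / 7^2 = (-7/6)/49 = -1/42
  a_8 = (7 - 10)(-1/42) / 8^2 = (1/14)/64 = 1/896
  a_9 = (8 - 10)(1/896) / 9^2 = (-1/448)/81 = -1/36288
  a_10 = (9 - 10)(-1/36288) / 10^2 = (1/36288)/100 = 1/3628800
Hence L_10(x) = x^10/3628800 - x^9/36288 + x^8/896 - x^7/42 + 7 x^6/24 - 21 x^5/10 + 35 x^4/4 - 20 x^3 + 45 x^2/2 - 10 x + 1.

L_10(x); series = x^10/3628800 - x^9/36288 + x^8/896 - x^7/42 + 7 x^6/24 - 21 x^5/10 + 35 x^4/4 - 20 x^3 + 45 x^2/2 - 10 x + 1


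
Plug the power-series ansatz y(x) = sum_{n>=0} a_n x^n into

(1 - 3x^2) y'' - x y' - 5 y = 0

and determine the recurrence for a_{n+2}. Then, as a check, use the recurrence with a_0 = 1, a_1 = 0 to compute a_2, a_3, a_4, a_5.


Substitute y = sum_n a_n x^n.
(1 - 3 x^2) y'' contributes (n+2)(n+1) a_{n+2} - 3 n(n-1) a_n at x^n.
-x y'(x) contributes -n a_n at x^n.
-5 y(x) contributes -5 a_n at x^n.
Matching x^n: (n+2)(n+1) a_{n+2} + (-3 n(n-1) - n - 5) a_n = 0.
Thus a_{n+2} = (3 n(n-1) + n + 5) / ((n+1)(n+2)) * a_n.

Check with a_0 = 1, a_1 = 0 (apply the recurrence for n = 0, 1, 2, 3): a_0 = 1, a_1 = 0, a_2 = 5/2, a_3 = 0, a_4 = 65/24, a_5 = 0.

a_(n+2) = (3 n(n-1) + n + 5) / ((n+1)(n+2)) * a_n; check: a_0 = 1, a_1 = 0, a_2 = 5/2, a_3 = 0, a_4 = 65/24, a_5 = 0


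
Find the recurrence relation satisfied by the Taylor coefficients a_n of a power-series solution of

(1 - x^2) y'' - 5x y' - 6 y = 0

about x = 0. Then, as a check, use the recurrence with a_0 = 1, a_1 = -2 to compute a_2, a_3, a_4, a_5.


Substitute y = sum_n a_n x^n.
(1 - 1 x^2) y'' contributes (n+2)(n+1) a_{n+2} - n(n-1) a_n at x^n.
-5 x y'(x) contributes -5 n a_n at x^n.
-6 y(x) contributes -6 a_n at x^n.
Matching x^n: (n+2)(n+1) a_{n+2} + (-n(n-1) - 5 n - 6) a_n = 0.
Thus a_{n+2} = (n(n-1) + 5 n + 6) / ((n+1)(n+2)) * a_n.

Check with a_0 = 1, a_1 = -2 (apply the recurrence for n = 0, 1, 2, 3): a_0 = 1, a_1 = -2, a_2 = 3, a_3 = -11/3, a_4 = 9/2, a_5 = -99/20.

a_(n+2) = (n(n-1) + 5 n + 6) / ((n+1)(n+2)) * a_n; check: a_0 = 1, a_1 = -2, a_2 = 3, a_3 = -11/3, a_4 = 9/2, a_5 = -99/20


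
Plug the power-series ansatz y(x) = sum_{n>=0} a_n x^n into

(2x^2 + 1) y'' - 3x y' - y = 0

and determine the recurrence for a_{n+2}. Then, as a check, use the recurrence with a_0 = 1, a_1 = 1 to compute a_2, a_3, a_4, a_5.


Substitute y = sum_n a_n x^n.
(1 + 2 x^2) y'' contributes (n+2)(n+1) a_{n+2} + 2 n(n-1) a_n at x^n.
-3 x y'(x) contributes -3 n a_n at x^n.
-y(x) contributes -1 a_n at x^n.
Matching x^n: (n+2)(n+1) a_{n+2} + (2 n(n-1) - 3 n - 1) a_n = 0.
Thus a_{n+2} = (-2 n(n-1) + 3 n + 1) / ((n+1)(n+2)) * a_n.

Check with a_0 = 1, a_1 = 1 (apply the recurrence for n = 0, 1, 2, 3): a_0 = 1, a_1 = 1, a_2 = 1/2, a_3 = 2/3, a_4 = 1/8, a_5 = -1/15.

a_(n+2) = (-2 n(n-1) + 3 n + 1) / ((n+1)(n+2)) * a_n; check: a_0 = 1, a_1 = 1, a_2 = 1/2, a_3 = 2/3, a_4 = 1/8, a_5 = -1/15


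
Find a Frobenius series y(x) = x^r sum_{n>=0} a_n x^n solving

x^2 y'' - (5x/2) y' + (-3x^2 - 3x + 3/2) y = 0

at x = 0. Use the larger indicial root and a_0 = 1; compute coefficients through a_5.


Write in Frobenius form y'' + (p(x)/x) y' + (q(x)/x^2) y = 0:
  p(x) = -5/2,  q(x) = -3x^2 - 3x + 3/2.
Indicial equation: r(r-1) + (-5/2) r + (3/2) = 0 -> roots r_1 = 3, r_2 = 1/2.
Take r = r_1 = 3. Let y(x) = x^r sum_{n>=0} a_n x^n with a_0 = 1.
Substitute y = x^r sum a_n x^n and match x^{r+n}. The recurrence is
  D(n) a_n - 3 a_{n-1} - 3 a_{n-2} = 0,  where D(n) = (r+n)(r+n-1) + (-5/2)(r+n) + (3/2).
  a_n = [3 a_{n-1} + 3 a_{n-2}] / D(n).
Since the indicial polynomial factors as (r - r_1)(r - r_2), D(n) = (r_1 + n - r_1)(r_1 + n - r_2) = n(n + 5/2).
Evaluating step by step (a_0 = 1):
  n = 1: D(1) = 1(1 + 5/2) = 7/2; numerator = 3(1) = 3; a_1 = (3)/(7/2) = 6/7
  n = 2: D(2) = 2(2 + 5/2) = 9; numerator = 3(6/7) + 3(1) = 39/7; a_2 = (39/7)/(9) = 13/21
  n = 3: D(3) = 3(3 + 5/2) = 33/2; numerator = 3(13/21) + 3(6/7) = 31/7; a_3 = (31/7)/(33/2) = 62/231
  n = 4: D(4) = 4(4 + 5/2) = 26; numerator = 3(62/231) + 3(13/21) = 205/77; a_4 = (205/77)/(26) = 205/2002
  n = 5: D(5) = 5(5 + 5/2) = 75/2; numerator = 3(205/2002) + 3(62/231) = 2227/2002; a_5 = (2227/2002)/(75/2) = 2227/75075

r = 3; a_0 = 1; a_1 = 6/7; a_2 = 13/21; a_3 = 62/231; a_4 = 205/2002; a_5 = 2227/75075


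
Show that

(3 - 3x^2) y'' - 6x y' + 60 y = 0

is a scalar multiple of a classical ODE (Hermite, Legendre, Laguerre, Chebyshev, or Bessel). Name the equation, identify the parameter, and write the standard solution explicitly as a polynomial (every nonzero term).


All three coefficients share the factor 3; dividing through by 3 gives  (1 - x^2) y'' - 2x y' + 20 y = 0.
This matches the Legendre equation (1 - x^2) y'' - 2x y' + n(n+1) y = 0 (note the -2x y' term) with n(n+1) = 20, so n = 4; the polynomial solution is P_4(x).
With y = sum_k a_k x^k, matching x^k gives (k+2)(k+1) a_{k+2} = [k(k+1) - n(n+1)] a_k = (k - 4)(k + 5) a_k. The right side vanishes at k = 4, so the series with the parity of 4 terminates at degree 4.
Standard normalization (P_n(1) = 1): leading coefficient (2n)!/(2^n (n!)^2) = 40320/(16*576) = 35/8, so a_4 = 35/8. Work downward with a_k = (k+1)(k+2) a_{k+2} / ((k - 4)(k + 5)):
  a_2 = (3)(4)(35/8) / ((2 - 4)(2 + 5)) = (105/2)/(-14) = -15/4
  a_0 = (1)(2)(-15/4) / ((0 - 4)(0 + 5)) = (-15/2)/(-20) = 3/8
Hence P_4(x) = 35 x^4/8 - 15 x^2/4 + 3/8.

P_4(x); series = 35 x^4/8 - 15 x^2/4 + 3/8


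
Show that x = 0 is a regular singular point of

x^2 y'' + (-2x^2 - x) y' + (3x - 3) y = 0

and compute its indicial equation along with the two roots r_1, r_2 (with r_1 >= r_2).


Divide by x^2 to reach normal form y'' + P_1(x) y' + P_2(x) y = 0 with P_1(x) = -2 - 1/x and P_2(x) = 3/x - 3/x^2.
x = 0 is a singular point because the y'-coefficient -2 - 1/x has a pole at x = 0 and the y-coefficient 3/x - 3/x^2 has a pole at x = 0.
It is a regular singular point because x P_1(x) = p(x) = -2x - 1 and x^2 P_2(x) = q(x) = 3x - 3 are polynomials, hence analytic at x = 0.
p(0) = -1,  q(0) = -3.
Indicial equation: r(r-1) + p(0) r + q(0) = 0, i.e. r^2 + (p(0) - 1) r + q(0) = 0, i.e. r^2 - 2 r - 3 = 0.
Discriminant: (-2)^2 - 4(-3) = 16, so r = (2 ± 4)/2.
Solving: r_1 = 3, r_2 = -1.

indicial: r^2 - 2 r - 3 = 0; roots r_1 = 3, r_2 = -1


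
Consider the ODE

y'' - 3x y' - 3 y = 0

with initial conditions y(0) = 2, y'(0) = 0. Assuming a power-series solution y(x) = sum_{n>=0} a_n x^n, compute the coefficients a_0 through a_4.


Ansatz: y(x) = sum_{n>=0} a_n x^n, so y'(x) = sum_{n>=1} n a_n x^(n-1) and y''(x) = sum_{n>=2} n(n-1) a_n x^(n-2).
Substitute into P(x) y'' + Q(x) y' + R(x) y = 0 with P(x) = 1, Q(x) = -3x, R(x) = -3, and match powers of x.
Initial conditions: a_0 = 2, a_1 = 0.
Setting the coefficient of each power of x to zero and solving order by order (substituting the coefficients already found):
  x^0: 2 a_2 - 3 a_0 = 0  ->  2 a_2 = 3 a_0 = 6  ->  a_2 = 3
  x^1: 6 a_3 - 6 a_1 = 0  ->  6 a_3 = 6 a_1 = 0  ->  a_3 = 0
  x^2: 12 a_4 - 9 a_2 = 0  ->  12 a_4 = 9 a_2 = 27  ->  a_4 = 9/4
Truncated series: y(x) = 2 + 3 x^2 + (9/4) x^4 + O(x^5).

a_0 = 2; a_1 = 0; a_2 = 3; a_3 = 0; a_4 = 9/4


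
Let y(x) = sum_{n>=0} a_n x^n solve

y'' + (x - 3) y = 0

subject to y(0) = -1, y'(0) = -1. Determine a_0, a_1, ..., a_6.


Ansatz: y(x) = sum_{n>=0} a_n x^n, so y'(x) = sum_{n>=1} n a_n x^(n-1) and y''(x) = sum_{n>=2} n(n-1) a_n x^(n-2).
Substitute into P(x) y'' + Q(x) y' + R(x) y = 0 with P(x) = 1, Q(x) = 0, R(x) = x - 3, and match powers of x.
Initial conditions: a_0 = -1, a_1 = -1.
Setting the coefficient of each power of x to zero and solving order by order (substituting the coefficients already found):
  x^0: 2 a_2 - 3 a_0 = 0  ->  2 a_2 = 3 a_0 = -3  ->  a_2 = -3/2
  x^1: 6 a_3 - 3 a_1 + a_0 = 0  ->  6 a_3 = 3 a_1 - a_0 = -2  ->  a_3 = -1/3
  x^2: 12 a_4 - 3 a_2 + a_1 = 0  ->  12 a_4 = 3 a_2 - a_1 = -7/2  ->  a_4 = -7/24
  x^3: 20 a_5 - 3 a_3 + a_2 = 0  ->  20 a_5 = 3 a_3 - a_2 = 1/2  ->  a_5 = 1/40
  x^4: 30 a_6 - 3 a_4 + a_3 = 0  ->  30 a_6 = 3 a_4 - a_3 = -13/24  ->  a_6 = -13/720
Truncated series: y(x) = -1 - x - (3/2) x^2 - (1/3) x^3 - (7/24) x^4 + (1/40) x^5 - (13/720) x^6 + O(x^7).

a_0 = -1; a_1 = -1; a_2 = -3/2; a_3 = -1/3; a_4 = -7/24; a_5 = 1/40; a_6 = -13/720


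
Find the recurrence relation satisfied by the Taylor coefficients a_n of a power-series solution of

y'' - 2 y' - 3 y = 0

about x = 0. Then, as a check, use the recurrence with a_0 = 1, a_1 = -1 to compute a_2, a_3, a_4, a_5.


Substitute y = sum_n a_n x^n.
y''(x) has coefficient (n+2)(n+1) a_{n+2} at x^n;
-2 y'(x) has coefficient -2 (n+1) a_{n+1} at x^n;
-3 y(x) has coefficient -3 a_n at x^n.
Matching x^n: (n+2)(n+1) a_{n+2} - 2 (n+1) a_{n+1} - 3 a_n = 0.
Thus a_{n+2} = [2 (n+1) a_{n+1} + 3 a_n] / ((n+1)(n+2)).

Check with a_0 = 1, a_1 = -1 (apply the recurrence for n = 0, 1, 2, 3): a_0 = 1, a_1 = -1, a_2 = 1/2, a_3 = -1/6, a_4 = 1/24, a_5 = -1/120.

a_(n+2) = [2 (n+1) a_(n+1) + 3 a_n] / ((n+1)(n+2)); check: a_0 = 1, a_1 = -1, a_2 = 1/2, a_3 = -1/6, a_4 = 1/24, a_5 = -1/120


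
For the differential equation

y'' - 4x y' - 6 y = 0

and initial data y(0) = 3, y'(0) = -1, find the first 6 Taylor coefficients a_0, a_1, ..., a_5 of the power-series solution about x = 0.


Ansatz: y(x) = sum_{n>=0} a_n x^n, so y'(x) = sum_{n>=1} n a_n x^(n-1) and y''(x) = sum_{n>=2} n(n-1) a_n x^(n-2).
Substitute into P(x) y'' + Q(x) y' + R(x) y = 0 with P(x) = 1, Q(x) = -4x, R(x) = -6, and match powers of x.
Initial conditions: a_0 = 3, a_1 = -1.
Setting the coefficient of each power of x to zero and solving order by order (substituting the coefficients already found):
  x^0: 2 a_2 - 6 a_0 = 0  ->  2 a_2 = 6 a_0 = 18  ->  a_2 = 9
  x^1: 6 a_3 - 10 a_1 = 0  ->  6 a_3 = 10 a_1 = -10  ->  a_3 = -5/3
  x^2: 12 a_4 - 14 a_2 = 0  ->  12 a_4 = 14 a_2 = 126  ->  a_4 = 21/2
  x^3: 20 a_5 - 18 a_3 = 0  ->  20 a_5 = 18 a_3 = -30  ->  a_5 = -3/2
Truncated series: y(x) = 3 - x + 9 x^2 - (5/3) x^3 + (21/2) x^4 - (3/2) x^5 + O(x^6).

a_0 = 3; a_1 = -1; a_2 = 9; a_3 = -5/3; a_4 = 21/2; a_5 = -3/2


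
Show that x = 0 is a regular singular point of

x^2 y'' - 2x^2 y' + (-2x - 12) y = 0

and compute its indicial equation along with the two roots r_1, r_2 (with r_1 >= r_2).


Divide by x^2 to reach normal form y'' + P_1(x) y' + P_2(x) y = 0 with P_1(x) = -2 and P_2(x) = -2/x - 12/x^2.
x = 0 is a singular point because the y-coefficient -2/x - 12/x^2 has a pole at x = 0.
It is a regular singular point because x P_1(x) = p(x) = -2x and x^2 P_2(x) = q(x) = -2x - 12 are polynomials, hence analytic at x = 0.
p(0) = 0,  q(0) = -12.
Indicial equation: r(r-1) + p(0) r + q(0) = 0, i.e. r^2 + (p(0) - 1) r + q(0) = 0, i.e. r^2 - 1 r - 12 = 0.
Discriminant: (-1)^2 - 4(-12) = 49, so r = (1 ± 7)/2.
Solving: r_1 = 4, r_2 = -3.

indicial: r^2 - 1 r - 12 = 0; roots r_1 = 4, r_2 = -3


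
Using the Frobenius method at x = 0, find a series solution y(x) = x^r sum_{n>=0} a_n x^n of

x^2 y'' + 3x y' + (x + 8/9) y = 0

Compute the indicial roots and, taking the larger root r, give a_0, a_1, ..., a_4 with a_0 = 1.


Write in Frobenius form y'' + (p(x)/x) y' + (q(x)/x^2) y = 0:
  p(x) = 3,  q(x) = x + 8/9.
Indicial equation: r(r-1) + (3) r + (8/9) = 0 -> roots r_1 = -2/3, r_2 = -4/3.
Take r = r_1 = -2/3. Let y(x) = x^r sum_{n>=0} a_n x^n with a_0 = 1.
Substitute y = x^r sum a_n x^n and match x^{r+n}. The recurrence is
  D(n) a_n + 1 a_{n-1} = 0,  where D(n) = (r+n)(r+n-1) + (3)(r+n) + (8/9).
  a_n = -1 / D(n) * a_{n-1}.
Since the indicial polynomial factors as (r - r_1)(r - r_2), D(n) = (r_1 + n - r_1)(r_1 + n - r_2) = n(n + 2/3).
Evaluating step by step (a_0 = 1):
  n = 1: D(1) = 1(1 + 2/3) = 5/3; numerator = -1(1) = -1; a_1 = (-1)/(5/3) = -3/5
  n = 2: D(2) = 2(2 + 2/3) = 16/3; numerator = -1(-3/5) = 3/5; a_2 = (3/5)/(16/3) = 9/80
  n = 3: D(3) = 3(3 + 2/3) = 11; numerator = -1(9/80) = -9/80; a_3 = (-9/80)/(11) = -9/880
  n = 4: D(4) = 4(4 + 2/3) = 56/3; numerator = -1(-9/880) = 9/880; a_4 = (9/880)/(56/3) = 27/49280

r = -2/3; a_0 = 1; a_1 = -3/5; a_2 = 9/80; a_3 = -9/880; a_4 = 27/49280


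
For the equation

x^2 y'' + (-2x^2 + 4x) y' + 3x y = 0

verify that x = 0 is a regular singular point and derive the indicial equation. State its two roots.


Divide by x^2 to reach normal form y'' + P_1(x) y' + P_2(x) y = 0 with P_1(x) = -2 + 4/x and P_2(x) = 3/x.
x = 0 is a singular point because the y'-coefficient -2 + 4/x has a pole at x = 0 and the y-coefficient 3/x has a pole at x = 0.
It is a regular singular point because x P_1(x) = p(x) = 4 - 2x and x^2 P_2(x) = q(x) = 3x are polynomials, hence analytic at x = 0.
p(0) = 4,  q(0) = 0.
Indicial equation: r(r-1) + p(0) r + q(0) = 0, i.e. r^2 + (p(0) - 1) r + q(0) = 0, i.e. r^2 + 3 r = 0.
Discriminant: (3)^2 - 4(0) = 9, so r = (-3 ± 3)/2.
Solving: r_1 = 0, r_2 = -3.

indicial: r^2 + 3 r = 0; roots r_1 = 0, r_2 = -3


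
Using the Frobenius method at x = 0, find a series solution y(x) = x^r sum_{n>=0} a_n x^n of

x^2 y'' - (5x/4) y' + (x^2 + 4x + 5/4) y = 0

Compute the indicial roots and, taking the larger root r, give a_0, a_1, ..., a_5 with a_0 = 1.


Write in Frobenius form y'' + (p(x)/x) y' + (q(x)/x^2) y = 0:
  p(x) = -5/4,  q(x) = x^2 + 4x + 5/4.
Indicial equation: r(r-1) + (-5/4) r + (5/4) = 0 -> roots r_1 = 5/4, r_2 = 1.
Take r = r_1 = 5/4. Let y(x) = x^r sum_{n>=0} a_n x^n with a_0 = 1.
Substitute y = x^r sum a_n x^n and match x^{r+n}. The recurrence is
  D(n) a_n + 4 a_{n-1} + 1 a_{n-2} = 0,  where D(n) = (r+n)(r+n-1) + (-5/4)(r+n) + (5/4).
  a_n = [-4 a_{n-1} - 1 a_{n-2}] / D(n).
Since the indicial polynomial factors as (r - r_1)(r - r_2), D(n) = (r_1 + n - r_1)(r_1 + n - r_2) = n(n + 1/4).
Evaluating step by step (a_0 = 1):
  n = 1: D(1) = 1(1 + 1/4) = 5/4; numerator = -4(1) = -4; a_1 = (-4)/(5/4) = -16/5
  n = 2: D(2) = 2(2 + 1/4) = 9/2; numerator = -4(-16/5) - 1(1) = 59/5; a_2 = (59/5)/(9/2) = 118/45
  n = 3: D(3) = 3(3 + 1/4) = 39/4; numerator = -4(118/45) - 1(-16/5) = -328/45; a_3 = (-328/45)/(39/4) = -1312/1755
  n = 4: D(4) = 4(4 + 1/4) = 17; numerator = -4(-1312/1755) - 1(118/45) = 646/1755; a_4 = (646/1755)/(17) = 38/1755
  n = 5: D(5) = 5(5 + 1/4) = 105/4; numerator = -4(38/1755) - 1(-1312/1755) = 232/351; a_5 = (232/351)/(105/4) = 928/36855

r = 5/4; a_0 = 1; a_1 = -16/5; a_2 = 118/45; a_3 = -1312/1755; a_4 = 38/1755; a_5 = 928/36855


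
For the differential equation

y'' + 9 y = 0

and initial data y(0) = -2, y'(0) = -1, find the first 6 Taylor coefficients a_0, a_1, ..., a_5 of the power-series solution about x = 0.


Ansatz: y(x) = sum_{n>=0} a_n x^n, so y'(x) = sum_{n>=1} n a_n x^(n-1) and y''(x) = sum_{n>=2} n(n-1) a_n x^(n-2).
Substitute into P(x) y'' + Q(x) y' + R(x) y = 0 with P(x) = 1, Q(x) = 0, R(x) = 9, and match powers of x.
Initial conditions: a_0 = -2, a_1 = -1.
Setting the coefficient of each power of x to zero and solving order by order (substituting the coefficients already found):
  x^0: 2 a_2 + 9 a_0 = 0  ->  2 a_2 = -9 a_0 = 18  ->  a_2 = 9
  x^1: 6 a_3 + 9 a_1 = 0  ->  6 a_3 = -9 a_1 = 9  ->  a_3 = 3/2
  x^2: 12 a_4 + 9 a_2 = 0  ->  12 a_4 = -9 a_2 = -81  ->  a_4 = -27/4
  x^3: 20 a_5 + 9 a_3 = 0  ->  20 a_5 = -9 a_3 = -27/2  ->  a_5 = -27/40
Truncated series: y(x) = -2 - x + 9 x^2 + (3/2) x^3 - (27/4) x^4 - (27/40) x^5 + O(x^6).

a_0 = -2; a_1 = -1; a_2 = 9; a_3 = 3/2; a_4 = -27/4; a_5 = -27/40


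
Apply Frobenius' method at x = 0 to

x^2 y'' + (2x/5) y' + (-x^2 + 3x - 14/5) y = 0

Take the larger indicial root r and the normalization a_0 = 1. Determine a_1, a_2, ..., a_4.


Write in Frobenius form y'' + (p(x)/x) y' + (q(x)/x^2) y = 0:
  p(x) = 2/5,  q(x) = -x^2 + 3x - 14/5.
Indicial equation: r(r-1) + (2/5) r + (-14/5) = 0 -> roots r_1 = 2, r_2 = -7/5.
Take r = r_1 = 2. Let y(x) = x^r sum_{n>=0} a_n x^n with a_0 = 1.
Substitute y = x^r sum a_n x^n and match x^{r+n}. The recurrence is
  D(n) a_n + 3 a_{n-1} - 1 a_{n-2} = 0,  where D(n) = (r+n)(r+n-1) + (2/5)(r+n) + (-14/5).
  a_n = [-3 a_{n-1} + 1 a_{n-2}] / D(n).
Since the indicial polynomial factors as (r - r_1)(r - r_2), D(n) = (r_1 + n - r_1)(r_1 + n - r_2) = n(n + 17/5).
Evaluating step by step (a_0 = 1):
  n = 1: D(1) = 1(1 + 17/5) = 22/5; numerator = -3(1) = -3; a_1 = (-3)/(22/5) = -15/22
  n = 2: D(2) = 2(2 + 17/5) = 54/5; numerator = -3(-15/22) + 1(1) = 67/22; a_2 = (67/22)/(54/5) = 335/1188
  n = 3: D(3) = 3(3 + 17/5) = 96/5; numerator = -3(335/1188) + 1(-15/22) = -55/36; a_3 = (-55/36)/(96/5) = -275/3456
  n = 4: D(4) = 4(4 + 17/5) = 148/5; numerator = -3(-275/3456) + 1(335/1188) = 19795/38016; a_4 = (19795/38016)/(148/5) = 2675/152064

r = 2; a_0 = 1; a_1 = -15/22; a_2 = 335/1188; a_3 = -275/3456; a_4 = 2675/152064


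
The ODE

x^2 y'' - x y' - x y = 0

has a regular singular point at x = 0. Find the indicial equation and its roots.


Divide by x^2 to reach normal form y'' + P_1(x) y' + P_2(x) y = 0 with P_1(x) = -1/x and P_2(x) = -1/x.
x = 0 is a singular point because the y'-coefficient -1/x has a pole at x = 0 and the y-coefficient -1/x has a pole at x = 0.
It is a regular singular point because x P_1(x) = p(x) = -1 and x^2 P_2(x) = q(x) = -x are polynomials, hence analytic at x = 0.
p(0) = -1,  q(0) = 0.
Indicial equation: r(r-1) + p(0) r + q(0) = 0, i.e. r^2 + (p(0) - 1) r + q(0) = 0, i.e. r^2 - 2 r = 0.
Discriminant: (-2)^2 - 4(0) = 4, so r = (2 ± 2)/2.
Solving: r_1 = 2, r_2 = 0.

indicial: r^2 - 2 r = 0; roots r_1 = 2, r_2 = 0
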